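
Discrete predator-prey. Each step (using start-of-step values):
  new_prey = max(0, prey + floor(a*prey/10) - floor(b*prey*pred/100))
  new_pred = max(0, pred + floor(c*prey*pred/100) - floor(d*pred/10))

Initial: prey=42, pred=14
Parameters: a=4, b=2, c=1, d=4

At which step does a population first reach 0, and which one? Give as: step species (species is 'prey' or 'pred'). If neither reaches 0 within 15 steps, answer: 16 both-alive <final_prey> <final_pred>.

Step 1: prey: 42+16-11=47; pred: 14+5-5=14
Step 2: prey: 47+18-13=52; pred: 14+6-5=15
Step 3: prey: 52+20-15=57; pred: 15+7-6=16
Step 4: prey: 57+22-18=61; pred: 16+9-6=19
Step 5: prey: 61+24-23=62; pred: 19+11-7=23
Step 6: prey: 62+24-28=58; pred: 23+14-9=28
Step 7: prey: 58+23-32=49; pred: 28+16-11=33
Step 8: prey: 49+19-32=36; pred: 33+16-13=36
Step 9: prey: 36+14-25=25; pred: 36+12-14=34
Step 10: prey: 25+10-17=18; pred: 34+8-13=29
Step 11: prey: 18+7-10=15; pred: 29+5-11=23
Step 12: prey: 15+6-6=15; pred: 23+3-9=17
Step 13: prey: 15+6-5=16; pred: 17+2-6=13
Step 14: prey: 16+6-4=18; pred: 13+2-5=10
Step 15: prey: 18+7-3=22; pred: 10+1-4=7
No extinction within 15 steps

Answer: 16 both-alive 22 7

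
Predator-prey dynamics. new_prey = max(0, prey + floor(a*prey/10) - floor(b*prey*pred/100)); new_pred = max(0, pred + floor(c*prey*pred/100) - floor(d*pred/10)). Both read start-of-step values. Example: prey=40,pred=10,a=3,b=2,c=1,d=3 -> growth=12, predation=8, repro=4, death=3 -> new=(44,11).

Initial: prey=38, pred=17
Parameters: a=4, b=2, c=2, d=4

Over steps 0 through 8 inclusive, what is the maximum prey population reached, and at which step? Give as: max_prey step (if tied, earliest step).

Step 1: prey: 38+15-12=41; pred: 17+12-6=23
Step 2: prey: 41+16-18=39; pred: 23+18-9=32
Step 3: prey: 39+15-24=30; pred: 32+24-12=44
Step 4: prey: 30+12-26=16; pred: 44+26-17=53
Step 5: prey: 16+6-16=6; pred: 53+16-21=48
Step 6: prey: 6+2-5=3; pred: 48+5-19=34
Step 7: prey: 3+1-2=2; pred: 34+2-13=23
Step 8: prey: 2+0-0=2; pred: 23+0-9=14
Max prey = 41 at step 1

Answer: 41 1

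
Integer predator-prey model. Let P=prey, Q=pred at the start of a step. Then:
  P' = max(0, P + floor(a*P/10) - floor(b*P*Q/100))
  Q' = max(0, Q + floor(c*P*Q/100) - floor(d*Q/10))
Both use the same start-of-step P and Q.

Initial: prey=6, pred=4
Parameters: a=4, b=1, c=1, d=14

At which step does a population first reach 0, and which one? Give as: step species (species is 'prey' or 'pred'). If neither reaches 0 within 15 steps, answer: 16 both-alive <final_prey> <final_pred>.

Answer: 1 pred

Derivation:
Step 1: prey: 6+2-0=8; pred: 4+0-5=0
First extinction: pred at step 1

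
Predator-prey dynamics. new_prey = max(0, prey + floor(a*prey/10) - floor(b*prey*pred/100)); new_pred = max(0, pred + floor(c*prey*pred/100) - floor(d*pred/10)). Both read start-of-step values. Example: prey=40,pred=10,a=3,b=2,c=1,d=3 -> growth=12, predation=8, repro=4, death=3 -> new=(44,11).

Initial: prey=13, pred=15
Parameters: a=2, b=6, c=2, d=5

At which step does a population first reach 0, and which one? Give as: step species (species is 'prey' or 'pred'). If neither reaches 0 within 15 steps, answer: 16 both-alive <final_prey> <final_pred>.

Answer: 16 both-alive 2 1

Derivation:
Step 1: prey: 13+2-11=4; pred: 15+3-7=11
Step 2: prey: 4+0-2=2; pred: 11+0-5=6
Step 3: prey: 2+0-0=2; pred: 6+0-3=3
Step 4: prey: 2+0-0=2; pred: 3+0-1=2
Step 5: prey: 2+0-0=2; pred: 2+0-1=1
Step 6: prey: 2+0-0=2; pred: 1+0-0=1
Steps 7-15: state stable at prey=2, pred=1 (no change)
No extinction within 15 steps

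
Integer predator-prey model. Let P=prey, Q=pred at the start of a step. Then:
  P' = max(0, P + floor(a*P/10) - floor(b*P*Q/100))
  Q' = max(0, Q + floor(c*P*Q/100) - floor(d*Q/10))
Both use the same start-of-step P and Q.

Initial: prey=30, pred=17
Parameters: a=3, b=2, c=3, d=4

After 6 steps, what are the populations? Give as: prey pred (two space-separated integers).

Answer: 1 21

Derivation:
Step 1: prey: 30+9-10=29; pred: 17+15-6=26
Step 2: prey: 29+8-15=22; pred: 26+22-10=38
Step 3: prey: 22+6-16=12; pred: 38+25-15=48
Step 4: prey: 12+3-11=4; pred: 48+17-19=46
Step 5: prey: 4+1-3=2; pred: 46+5-18=33
Step 6: prey: 2+0-1=1; pred: 33+1-13=21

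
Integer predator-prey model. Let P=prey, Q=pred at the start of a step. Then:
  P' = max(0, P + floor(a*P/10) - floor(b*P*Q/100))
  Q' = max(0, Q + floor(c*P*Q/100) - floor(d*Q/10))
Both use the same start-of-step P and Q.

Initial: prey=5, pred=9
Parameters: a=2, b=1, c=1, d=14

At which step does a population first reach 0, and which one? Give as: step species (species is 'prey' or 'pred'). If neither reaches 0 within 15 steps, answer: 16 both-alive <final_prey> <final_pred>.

Step 1: prey: 5+1-0=6; pred: 9+0-12=0
First extinction: pred at step 1

Answer: 1 pred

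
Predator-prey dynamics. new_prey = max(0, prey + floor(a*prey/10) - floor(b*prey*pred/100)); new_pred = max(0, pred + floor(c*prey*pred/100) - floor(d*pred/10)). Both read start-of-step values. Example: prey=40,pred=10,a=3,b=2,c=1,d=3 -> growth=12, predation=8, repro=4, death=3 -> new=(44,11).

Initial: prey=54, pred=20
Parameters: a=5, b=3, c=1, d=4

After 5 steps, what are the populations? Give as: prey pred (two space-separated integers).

Answer: 21 19

Derivation:
Step 1: prey: 54+27-32=49; pred: 20+10-8=22
Step 2: prey: 49+24-32=41; pred: 22+10-8=24
Step 3: prey: 41+20-29=32; pred: 24+9-9=24
Step 4: prey: 32+16-23=25; pred: 24+7-9=22
Step 5: prey: 25+12-16=21; pred: 22+5-8=19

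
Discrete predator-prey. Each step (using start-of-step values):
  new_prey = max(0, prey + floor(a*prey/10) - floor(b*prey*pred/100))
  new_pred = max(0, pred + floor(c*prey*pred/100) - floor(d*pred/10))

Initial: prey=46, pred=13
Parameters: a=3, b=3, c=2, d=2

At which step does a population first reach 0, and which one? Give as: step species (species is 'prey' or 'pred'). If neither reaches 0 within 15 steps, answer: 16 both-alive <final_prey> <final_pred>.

Answer: 4 prey

Derivation:
Step 1: prey: 46+13-17=42; pred: 13+11-2=22
Step 2: prey: 42+12-27=27; pred: 22+18-4=36
Step 3: prey: 27+8-29=6; pred: 36+19-7=48
Step 4: prey: 6+1-8=0; pred: 48+5-9=44
First extinction: prey at step 4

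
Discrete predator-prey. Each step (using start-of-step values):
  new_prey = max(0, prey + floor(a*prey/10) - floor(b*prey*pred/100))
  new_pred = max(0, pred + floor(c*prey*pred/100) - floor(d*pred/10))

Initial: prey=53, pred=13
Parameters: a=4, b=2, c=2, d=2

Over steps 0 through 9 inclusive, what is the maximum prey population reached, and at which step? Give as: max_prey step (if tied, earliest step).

Step 1: prey: 53+21-13=61; pred: 13+13-2=24
Step 2: prey: 61+24-29=56; pred: 24+29-4=49
Step 3: prey: 56+22-54=24; pred: 49+54-9=94
Step 4: prey: 24+9-45=0; pred: 94+45-18=121
Step 5: prey: 0+0-0=0; pred: 121+0-24=97
Step 6: prey: 0+0-0=0; pred: 97+0-19=78
Step 7: prey: 0+0-0=0; pred: 78+0-15=63
Step 8: prey: 0+0-0=0; pred: 63+0-12=51
Step 9: prey: 0+0-0=0; pred: 51+0-10=41
Max prey = 61 at step 1

Answer: 61 1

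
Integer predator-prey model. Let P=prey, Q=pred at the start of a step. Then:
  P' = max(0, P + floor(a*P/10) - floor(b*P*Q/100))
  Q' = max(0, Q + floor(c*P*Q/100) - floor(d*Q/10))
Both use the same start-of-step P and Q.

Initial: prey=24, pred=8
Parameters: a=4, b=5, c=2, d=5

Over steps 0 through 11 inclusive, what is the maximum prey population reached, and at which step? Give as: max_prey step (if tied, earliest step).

Answer: 32 6

Derivation:
Step 1: prey: 24+9-9=24; pred: 8+3-4=7
Step 2: prey: 24+9-8=25; pred: 7+3-3=7
Step 3: prey: 25+10-8=27; pred: 7+3-3=7
Step 4: prey: 27+10-9=28; pred: 7+3-3=7
Step 5: prey: 28+11-9=30; pred: 7+3-3=7
Step 6: prey: 30+12-10=32; pred: 7+4-3=8
Step 7: prey: 32+12-12=32; pred: 8+5-4=9
Step 8: prey: 32+12-14=30; pred: 9+5-4=10
Step 9: prey: 30+12-15=27; pred: 10+6-5=11
Step 10: prey: 27+10-14=23; pred: 11+5-5=11
Step 11: prey: 23+9-12=20; pred: 11+5-5=11
Max prey = 32 at step 6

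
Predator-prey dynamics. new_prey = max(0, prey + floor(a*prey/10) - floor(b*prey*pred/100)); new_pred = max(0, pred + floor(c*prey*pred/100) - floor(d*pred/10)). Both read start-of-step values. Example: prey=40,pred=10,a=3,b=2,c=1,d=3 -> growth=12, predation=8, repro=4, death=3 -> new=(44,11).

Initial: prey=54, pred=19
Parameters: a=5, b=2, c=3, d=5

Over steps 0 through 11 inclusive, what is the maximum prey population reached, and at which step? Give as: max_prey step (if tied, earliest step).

Step 1: prey: 54+27-20=61; pred: 19+30-9=40
Step 2: prey: 61+30-48=43; pred: 40+73-20=93
Step 3: prey: 43+21-79=0; pred: 93+119-46=166
Step 4: prey: 0+0-0=0; pred: 166+0-83=83
Step 5: prey: 0+0-0=0; pred: 83+0-41=42
Step 6: prey: 0+0-0=0; pred: 42+0-21=21
Step 7: prey: 0+0-0=0; pred: 21+0-10=11
Step 8: prey: 0+0-0=0; pred: 11+0-5=6
Step 9: prey: 0+0-0=0; pred: 6+0-3=3
Step 10: prey: 0+0-0=0; pred: 3+0-1=2
Step 11: prey: 0+0-0=0; pred: 2+0-1=1
Max prey = 61 at step 1

Answer: 61 1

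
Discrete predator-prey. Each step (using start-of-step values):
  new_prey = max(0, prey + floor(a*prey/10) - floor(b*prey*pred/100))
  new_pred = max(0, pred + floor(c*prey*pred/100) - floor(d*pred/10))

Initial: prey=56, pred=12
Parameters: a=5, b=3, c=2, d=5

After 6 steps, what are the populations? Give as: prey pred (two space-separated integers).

Step 1: prey: 56+28-20=64; pred: 12+13-6=19
Step 2: prey: 64+32-36=60; pred: 19+24-9=34
Step 3: prey: 60+30-61=29; pred: 34+40-17=57
Step 4: prey: 29+14-49=0; pred: 57+33-28=62
Step 5: prey: 0+0-0=0; pred: 62+0-31=31
Step 6: prey: 0+0-0=0; pred: 31+0-15=16

Answer: 0 16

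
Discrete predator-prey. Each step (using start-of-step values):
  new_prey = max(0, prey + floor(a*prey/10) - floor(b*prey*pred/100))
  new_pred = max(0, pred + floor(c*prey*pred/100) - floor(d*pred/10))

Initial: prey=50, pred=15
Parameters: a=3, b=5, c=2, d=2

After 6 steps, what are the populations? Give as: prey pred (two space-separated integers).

Step 1: prey: 50+15-37=28; pred: 15+15-3=27
Step 2: prey: 28+8-37=0; pred: 27+15-5=37
Step 3: prey: 0+0-0=0; pred: 37+0-7=30
Step 4: prey: 0+0-0=0; pred: 30+0-6=24
Step 5: prey: 0+0-0=0; pred: 24+0-4=20
Step 6: prey: 0+0-0=0; pred: 20+0-4=16

Answer: 0 16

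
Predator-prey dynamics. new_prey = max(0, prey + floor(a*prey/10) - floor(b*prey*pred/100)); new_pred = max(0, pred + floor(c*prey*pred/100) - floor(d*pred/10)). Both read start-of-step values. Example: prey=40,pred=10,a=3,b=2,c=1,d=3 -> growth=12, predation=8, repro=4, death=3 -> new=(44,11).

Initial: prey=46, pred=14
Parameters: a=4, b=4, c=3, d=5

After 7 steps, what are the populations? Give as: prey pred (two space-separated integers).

Step 1: prey: 46+18-25=39; pred: 14+19-7=26
Step 2: prey: 39+15-40=14; pred: 26+30-13=43
Step 3: prey: 14+5-24=0; pred: 43+18-21=40
Step 4: prey: 0+0-0=0; pred: 40+0-20=20
Step 5: prey: 0+0-0=0; pred: 20+0-10=10
Step 6: prey: 0+0-0=0; pred: 10+0-5=5
Step 7: prey: 0+0-0=0; pred: 5+0-2=3

Answer: 0 3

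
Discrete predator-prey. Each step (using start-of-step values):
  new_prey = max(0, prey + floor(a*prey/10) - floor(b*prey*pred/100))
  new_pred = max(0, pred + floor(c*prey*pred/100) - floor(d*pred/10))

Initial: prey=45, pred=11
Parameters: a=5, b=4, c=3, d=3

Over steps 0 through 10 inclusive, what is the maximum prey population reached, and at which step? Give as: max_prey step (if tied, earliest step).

Step 1: prey: 45+22-19=48; pred: 11+14-3=22
Step 2: prey: 48+24-42=30; pred: 22+31-6=47
Step 3: prey: 30+15-56=0; pred: 47+42-14=75
Step 4: prey: 0+0-0=0; pred: 75+0-22=53
Step 5: prey: 0+0-0=0; pred: 53+0-15=38
Step 6: prey: 0+0-0=0; pred: 38+0-11=27
Step 7: prey: 0+0-0=0; pred: 27+0-8=19
Step 8: prey: 0+0-0=0; pred: 19+0-5=14
Step 9: prey: 0+0-0=0; pred: 14+0-4=10
Step 10: prey: 0+0-0=0; pred: 10+0-3=7
Max prey = 48 at step 1

Answer: 48 1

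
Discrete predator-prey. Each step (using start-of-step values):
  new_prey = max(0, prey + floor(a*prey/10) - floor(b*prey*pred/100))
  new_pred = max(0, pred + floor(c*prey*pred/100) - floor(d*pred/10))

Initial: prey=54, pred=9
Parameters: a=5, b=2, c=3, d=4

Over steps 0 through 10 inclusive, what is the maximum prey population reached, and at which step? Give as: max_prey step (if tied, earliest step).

Answer: 80 2

Derivation:
Step 1: prey: 54+27-9=72; pred: 9+14-3=20
Step 2: prey: 72+36-28=80; pred: 20+43-8=55
Step 3: prey: 80+40-88=32; pred: 55+132-22=165
Step 4: prey: 32+16-105=0; pred: 165+158-66=257
Step 5: prey: 0+0-0=0; pred: 257+0-102=155
Step 6: prey: 0+0-0=0; pred: 155+0-62=93
Step 7: prey: 0+0-0=0; pred: 93+0-37=56
Step 8: prey: 0+0-0=0; pred: 56+0-22=34
Step 9: prey: 0+0-0=0; pred: 34+0-13=21
Step 10: prey: 0+0-0=0; pred: 21+0-8=13
Max prey = 80 at step 2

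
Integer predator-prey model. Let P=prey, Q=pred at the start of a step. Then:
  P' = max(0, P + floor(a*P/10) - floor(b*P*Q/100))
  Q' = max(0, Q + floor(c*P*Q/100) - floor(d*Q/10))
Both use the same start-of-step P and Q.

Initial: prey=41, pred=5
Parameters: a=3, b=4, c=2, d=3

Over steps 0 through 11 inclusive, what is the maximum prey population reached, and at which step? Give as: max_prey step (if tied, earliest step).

Step 1: prey: 41+12-8=45; pred: 5+4-1=8
Step 2: prey: 45+13-14=44; pred: 8+7-2=13
Step 3: prey: 44+13-22=35; pred: 13+11-3=21
Step 4: prey: 35+10-29=16; pred: 21+14-6=29
Step 5: prey: 16+4-18=2; pred: 29+9-8=30
Step 6: prey: 2+0-2=0; pred: 30+1-9=22
Step 7: prey: 0+0-0=0; pred: 22+0-6=16
Step 8: prey: 0+0-0=0; pred: 16+0-4=12
Step 9: prey: 0+0-0=0; pred: 12+0-3=9
Step 10: prey: 0+0-0=0; pred: 9+0-2=7
Step 11: prey: 0+0-0=0; pred: 7+0-2=5
Max prey = 45 at step 1

Answer: 45 1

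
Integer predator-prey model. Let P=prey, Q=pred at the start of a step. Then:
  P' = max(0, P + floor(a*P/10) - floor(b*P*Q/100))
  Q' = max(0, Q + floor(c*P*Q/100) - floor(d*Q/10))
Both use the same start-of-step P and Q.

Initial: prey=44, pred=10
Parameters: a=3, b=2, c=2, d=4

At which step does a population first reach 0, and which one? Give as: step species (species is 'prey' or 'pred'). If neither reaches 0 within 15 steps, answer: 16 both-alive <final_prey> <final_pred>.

Answer: 16 both-alive 1 2

Derivation:
Step 1: prey: 44+13-8=49; pred: 10+8-4=14
Step 2: prey: 49+14-13=50; pred: 14+13-5=22
Step 3: prey: 50+15-22=43; pred: 22+22-8=36
Step 4: prey: 43+12-30=25; pred: 36+30-14=52
Step 5: prey: 25+7-26=6; pred: 52+26-20=58
Step 6: prey: 6+1-6=1; pred: 58+6-23=41
Step 7: prey: 1+0-0=1; pred: 41+0-16=25
Step 8: prey: 1+0-0=1; pred: 25+0-10=15
Step 9: prey: 1+0-0=1; pred: 15+0-6=9
Step 10: prey: 1+0-0=1; pred: 9+0-3=6
Step 11: prey: 1+0-0=1; pred: 6+0-2=4
Step 12: prey: 1+0-0=1; pred: 4+0-1=3
Step 13: prey: 1+0-0=1; pred: 3+0-1=2
Step 14: prey: 1+0-0=1; pred: 2+0-0=2
Steps 15-15: state stable at prey=1, pred=2 (no change)
No extinction within 15 steps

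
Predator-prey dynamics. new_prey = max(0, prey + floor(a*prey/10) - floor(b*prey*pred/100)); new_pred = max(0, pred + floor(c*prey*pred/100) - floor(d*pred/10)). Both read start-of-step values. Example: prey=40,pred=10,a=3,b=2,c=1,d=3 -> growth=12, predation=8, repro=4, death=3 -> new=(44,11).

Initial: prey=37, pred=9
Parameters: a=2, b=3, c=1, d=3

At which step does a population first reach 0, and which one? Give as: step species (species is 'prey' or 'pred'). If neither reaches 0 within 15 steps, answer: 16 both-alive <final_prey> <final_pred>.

Answer: 16 both-alive 23 6

Derivation:
Step 1: prey: 37+7-9=35; pred: 9+3-2=10
Step 2: prey: 35+7-10=32; pred: 10+3-3=10
Step 3: prey: 32+6-9=29; pred: 10+3-3=10
Step 4: prey: 29+5-8=26; pred: 10+2-3=9
Step 5: prey: 26+5-7=24; pred: 9+2-2=9
Step 6: prey: 24+4-6=22; pred: 9+2-2=9
Step 7: prey: 22+4-5=21; pred: 9+1-2=8
Step 8: prey: 21+4-5=20; pred: 8+1-2=7
Step 9: prey: 20+4-4=20; pred: 7+1-2=6
Step 10: prey: 20+4-3=21; pred: 6+1-1=6
Step 11: prey: 21+4-3=22; pred: 6+1-1=6
Step 12: prey: 22+4-3=23; pred: 6+1-1=6
Step 13: prey: 23+4-4=23; pred: 6+1-1=6
Steps 14-15: state stable at prey=23, pred=6 (no change)
No extinction within 15 steps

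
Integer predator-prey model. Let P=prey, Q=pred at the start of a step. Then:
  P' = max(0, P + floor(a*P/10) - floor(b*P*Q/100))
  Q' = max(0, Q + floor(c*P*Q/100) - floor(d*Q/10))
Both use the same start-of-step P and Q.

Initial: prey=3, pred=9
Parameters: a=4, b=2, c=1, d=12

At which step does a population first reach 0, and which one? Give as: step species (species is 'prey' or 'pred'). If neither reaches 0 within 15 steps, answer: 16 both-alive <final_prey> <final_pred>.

Answer: 1 pred

Derivation:
Step 1: prey: 3+1-0=4; pred: 9+0-10=0
First extinction: pred at step 1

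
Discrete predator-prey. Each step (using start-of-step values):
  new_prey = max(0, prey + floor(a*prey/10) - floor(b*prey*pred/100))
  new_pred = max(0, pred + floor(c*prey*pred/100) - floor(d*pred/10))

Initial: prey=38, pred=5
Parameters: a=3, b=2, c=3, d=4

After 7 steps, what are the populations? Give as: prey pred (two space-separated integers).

Answer: 0 42

Derivation:
Step 1: prey: 38+11-3=46; pred: 5+5-2=8
Step 2: prey: 46+13-7=52; pred: 8+11-3=16
Step 3: prey: 52+15-16=51; pred: 16+24-6=34
Step 4: prey: 51+15-34=32; pred: 34+52-13=73
Step 5: prey: 32+9-46=0; pred: 73+70-29=114
Step 6: prey: 0+0-0=0; pred: 114+0-45=69
Step 7: prey: 0+0-0=0; pred: 69+0-27=42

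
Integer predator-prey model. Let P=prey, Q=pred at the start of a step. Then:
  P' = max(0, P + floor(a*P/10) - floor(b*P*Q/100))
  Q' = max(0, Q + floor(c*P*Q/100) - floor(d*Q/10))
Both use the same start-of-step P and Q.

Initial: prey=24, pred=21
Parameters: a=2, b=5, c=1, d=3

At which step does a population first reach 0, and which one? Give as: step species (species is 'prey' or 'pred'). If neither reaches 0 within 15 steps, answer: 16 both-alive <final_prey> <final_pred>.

Answer: 2 prey

Derivation:
Step 1: prey: 24+4-25=3; pred: 21+5-6=20
Step 2: prey: 3+0-3=0; pred: 20+0-6=14
First extinction: prey at step 2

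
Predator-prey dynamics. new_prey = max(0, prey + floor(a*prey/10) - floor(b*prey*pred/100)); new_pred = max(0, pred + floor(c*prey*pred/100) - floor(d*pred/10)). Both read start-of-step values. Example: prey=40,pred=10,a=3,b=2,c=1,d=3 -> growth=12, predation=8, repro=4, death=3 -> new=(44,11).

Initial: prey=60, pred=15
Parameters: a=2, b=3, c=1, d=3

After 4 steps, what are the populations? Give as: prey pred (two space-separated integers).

Answer: 7 20

Derivation:
Step 1: prey: 60+12-27=45; pred: 15+9-4=20
Step 2: prey: 45+9-27=27; pred: 20+9-6=23
Step 3: prey: 27+5-18=14; pred: 23+6-6=23
Step 4: prey: 14+2-9=7; pred: 23+3-6=20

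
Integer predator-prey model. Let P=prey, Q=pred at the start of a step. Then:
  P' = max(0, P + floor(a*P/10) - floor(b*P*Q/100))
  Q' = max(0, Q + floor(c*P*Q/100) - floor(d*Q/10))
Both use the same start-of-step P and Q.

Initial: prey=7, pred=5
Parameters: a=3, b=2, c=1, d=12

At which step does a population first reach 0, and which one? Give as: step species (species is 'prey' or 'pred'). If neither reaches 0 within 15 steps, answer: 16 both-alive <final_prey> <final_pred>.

Answer: 1 pred

Derivation:
Step 1: prey: 7+2-0=9; pred: 5+0-6=0
First extinction: pred at step 1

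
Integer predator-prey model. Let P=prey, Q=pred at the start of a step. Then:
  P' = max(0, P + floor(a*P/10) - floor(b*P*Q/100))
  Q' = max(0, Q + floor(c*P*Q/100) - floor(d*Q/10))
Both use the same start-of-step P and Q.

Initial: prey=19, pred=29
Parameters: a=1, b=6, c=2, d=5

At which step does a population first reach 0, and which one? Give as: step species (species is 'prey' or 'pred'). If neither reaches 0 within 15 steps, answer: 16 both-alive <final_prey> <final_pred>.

Answer: 1 prey

Derivation:
Step 1: prey: 19+1-33=0; pred: 29+11-14=26
First extinction: prey at step 1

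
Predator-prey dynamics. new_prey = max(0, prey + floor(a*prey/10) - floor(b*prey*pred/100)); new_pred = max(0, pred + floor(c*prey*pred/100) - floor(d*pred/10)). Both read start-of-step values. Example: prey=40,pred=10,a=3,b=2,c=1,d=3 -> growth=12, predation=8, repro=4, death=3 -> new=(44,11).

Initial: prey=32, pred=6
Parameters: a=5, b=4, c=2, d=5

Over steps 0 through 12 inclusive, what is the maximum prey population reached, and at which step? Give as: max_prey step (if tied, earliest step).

Answer: 68 4

Derivation:
Step 1: prey: 32+16-7=41; pred: 6+3-3=6
Step 2: prey: 41+20-9=52; pred: 6+4-3=7
Step 3: prey: 52+26-14=64; pred: 7+7-3=11
Step 4: prey: 64+32-28=68; pred: 11+14-5=20
Step 5: prey: 68+34-54=48; pred: 20+27-10=37
Step 6: prey: 48+24-71=1; pred: 37+35-18=54
Step 7: prey: 1+0-2=0; pred: 54+1-27=28
Step 8: prey: 0+0-0=0; pred: 28+0-14=14
Step 9: prey: 0+0-0=0; pred: 14+0-7=7
Step 10: prey: 0+0-0=0; pred: 7+0-3=4
Step 11: prey: 0+0-0=0; pred: 4+0-2=2
Step 12: prey: 0+0-0=0; pred: 2+0-1=1
Max prey = 68 at step 4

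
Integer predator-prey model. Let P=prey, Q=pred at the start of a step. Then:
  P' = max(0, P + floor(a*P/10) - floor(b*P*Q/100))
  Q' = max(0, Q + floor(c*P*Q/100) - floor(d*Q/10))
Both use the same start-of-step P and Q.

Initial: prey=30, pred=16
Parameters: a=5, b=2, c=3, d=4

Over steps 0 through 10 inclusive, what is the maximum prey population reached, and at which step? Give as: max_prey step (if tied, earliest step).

Answer: 37 2

Derivation:
Step 1: prey: 30+15-9=36; pred: 16+14-6=24
Step 2: prey: 36+18-17=37; pred: 24+25-9=40
Step 3: prey: 37+18-29=26; pred: 40+44-16=68
Step 4: prey: 26+13-35=4; pred: 68+53-27=94
Step 5: prey: 4+2-7=0; pred: 94+11-37=68
Step 6: prey: 0+0-0=0; pred: 68+0-27=41
Step 7: prey: 0+0-0=0; pred: 41+0-16=25
Step 8: prey: 0+0-0=0; pred: 25+0-10=15
Step 9: prey: 0+0-0=0; pred: 15+0-6=9
Step 10: prey: 0+0-0=0; pred: 9+0-3=6
Max prey = 37 at step 2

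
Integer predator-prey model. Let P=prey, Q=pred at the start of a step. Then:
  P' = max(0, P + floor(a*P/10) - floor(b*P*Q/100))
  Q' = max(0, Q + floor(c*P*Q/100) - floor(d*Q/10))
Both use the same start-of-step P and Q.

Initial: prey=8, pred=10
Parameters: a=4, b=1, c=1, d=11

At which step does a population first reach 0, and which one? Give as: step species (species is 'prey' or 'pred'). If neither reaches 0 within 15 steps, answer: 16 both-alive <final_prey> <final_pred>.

Answer: 1 pred

Derivation:
Step 1: prey: 8+3-0=11; pred: 10+0-11=0
First extinction: pred at step 1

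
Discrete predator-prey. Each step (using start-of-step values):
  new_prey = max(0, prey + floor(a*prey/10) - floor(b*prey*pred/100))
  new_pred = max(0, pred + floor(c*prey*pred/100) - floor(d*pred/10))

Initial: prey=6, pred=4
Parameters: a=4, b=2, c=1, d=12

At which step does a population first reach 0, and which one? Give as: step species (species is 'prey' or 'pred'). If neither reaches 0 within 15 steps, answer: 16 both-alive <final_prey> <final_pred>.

Answer: 1 pred

Derivation:
Step 1: prey: 6+2-0=8; pred: 4+0-4=0
First extinction: pred at step 1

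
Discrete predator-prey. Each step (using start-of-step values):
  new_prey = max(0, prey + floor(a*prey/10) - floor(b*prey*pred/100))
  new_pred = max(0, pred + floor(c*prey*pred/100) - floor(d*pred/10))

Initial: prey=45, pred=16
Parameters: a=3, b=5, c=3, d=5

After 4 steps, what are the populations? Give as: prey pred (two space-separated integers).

Answer: 0 9

Derivation:
Step 1: prey: 45+13-36=22; pred: 16+21-8=29
Step 2: prey: 22+6-31=0; pred: 29+19-14=34
Step 3: prey: 0+0-0=0; pred: 34+0-17=17
Step 4: prey: 0+0-0=0; pred: 17+0-8=9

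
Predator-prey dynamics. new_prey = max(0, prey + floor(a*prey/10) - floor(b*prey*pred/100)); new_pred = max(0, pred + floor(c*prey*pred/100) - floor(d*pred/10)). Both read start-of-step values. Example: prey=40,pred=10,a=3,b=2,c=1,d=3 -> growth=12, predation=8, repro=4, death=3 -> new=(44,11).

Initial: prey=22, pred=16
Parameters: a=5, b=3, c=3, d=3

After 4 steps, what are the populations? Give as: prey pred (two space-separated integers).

Step 1: prey: 22+11-10=23; pred: 16+10-4=22
Step 2: prey: 23+11-15=19; pred: 22+15-6=31
Step 3: prey: 19+9-17=11; pred: 31+17-9=39
Step 4: prey: 11+5-12=4; pred: 39+12-11=40

Answer: 4 40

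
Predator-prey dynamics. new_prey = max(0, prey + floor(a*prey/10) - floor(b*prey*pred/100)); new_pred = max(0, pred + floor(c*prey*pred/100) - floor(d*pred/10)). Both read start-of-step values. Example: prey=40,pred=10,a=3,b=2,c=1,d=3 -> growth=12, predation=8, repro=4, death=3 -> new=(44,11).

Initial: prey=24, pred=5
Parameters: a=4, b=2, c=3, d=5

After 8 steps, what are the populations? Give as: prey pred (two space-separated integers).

Step 1: prey: 24+9-2=31; pred: 5+3-2=6
Step 2: prey: 31+12-3=40; pred: 6+5-3=8
Step 3: prey: 40+16-6=50; pred: 8+9-4=13
Step 4: prey: 50+20-13=57; pred: 13+19-6=26
Step 5: prey: 57+22-29=50; pred: 26+44-13=57
Step 6: prey: 50+20-57=13; pred: 57+85-28=114
Step 7: prey: 13+5-29=0; pred: 114+44-57=101
Step 8: prey: 0+0-0=0; pred: 101+0-50=51

Answer: 0 51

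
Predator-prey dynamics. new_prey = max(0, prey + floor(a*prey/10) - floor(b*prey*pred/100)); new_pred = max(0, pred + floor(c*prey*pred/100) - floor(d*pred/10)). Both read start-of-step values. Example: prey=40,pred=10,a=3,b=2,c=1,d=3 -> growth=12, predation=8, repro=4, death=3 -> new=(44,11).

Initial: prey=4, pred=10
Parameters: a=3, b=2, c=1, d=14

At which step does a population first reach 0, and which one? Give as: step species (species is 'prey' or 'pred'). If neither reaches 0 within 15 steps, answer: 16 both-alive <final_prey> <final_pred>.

Step 1: prey: 4+1-0=5; pred: 10+0-14=0
First extinction: pred at step 1

Answer: 1 pred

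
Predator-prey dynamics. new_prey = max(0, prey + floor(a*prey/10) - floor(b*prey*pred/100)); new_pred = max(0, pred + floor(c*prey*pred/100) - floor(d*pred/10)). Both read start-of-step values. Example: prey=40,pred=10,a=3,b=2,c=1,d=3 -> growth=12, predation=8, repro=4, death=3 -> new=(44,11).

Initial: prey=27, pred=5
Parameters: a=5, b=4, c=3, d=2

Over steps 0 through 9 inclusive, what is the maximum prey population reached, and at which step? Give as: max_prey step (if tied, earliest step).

Answer: 41 2

Derivation:
Step 1: prey: 27+13-5=35; pred: 5+4-1=8
Step 2: prey: 35+17-11=41; pred: 8+8-1=15
Step 3: prey: 41+20-24=37; pred: 15+18-3=30
Step 4: prey: 37+18-44=11; pred: 30+33-6=57
Step 5: prey: 11+5-25=0; pred: 57+18-11=64
Step 6: prey: 0+0-0=0; pred: 64+0-12=52
Step 7: prey: 0+0-0=0; pred: 52+0-10=42
Step 8: prey: 0+0-0=0; pred: 42+0-8=34
Step 9: prey: 0+0-0=0; pred: 34+0-6=28
Max prey = 41 at step 2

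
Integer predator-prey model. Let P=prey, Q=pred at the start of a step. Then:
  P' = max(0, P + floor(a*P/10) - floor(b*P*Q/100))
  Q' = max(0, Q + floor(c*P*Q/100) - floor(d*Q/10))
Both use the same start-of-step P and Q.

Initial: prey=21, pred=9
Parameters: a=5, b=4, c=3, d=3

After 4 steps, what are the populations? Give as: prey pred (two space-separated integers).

Step 1: prey: 21+10-7=24; pred: 9+5-2=12
Step 2: prey: 24+12-11=25; pred: 12+8-3=17
Step 3: prey: 25+12-17=20; pred: 17+12-5=24
Step 4: prey: 20+10-19=11; pred: 24+14-7=31

Answer: 11 31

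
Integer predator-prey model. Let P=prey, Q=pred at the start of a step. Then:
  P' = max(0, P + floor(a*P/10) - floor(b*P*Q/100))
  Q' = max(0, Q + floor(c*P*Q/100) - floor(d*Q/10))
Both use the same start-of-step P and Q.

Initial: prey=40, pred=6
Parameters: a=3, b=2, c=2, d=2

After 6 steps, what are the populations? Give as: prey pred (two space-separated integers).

Step 1: prey: 40+12-4=48; pred: 6+4-1=9
Step 2: prey: 48+14-8=54; pred: 9+8-1=16
Step 3: prey: 54+16-17=53; pred: 16+17-3=30
Step 4: prey: 53+15-31=37; pred: 30+31-6=55
Step 5: prey: 37+11-40=8; pred: 55+40-11=84
Step 6: prey: 8+2-13=0; pred: 84+13-16=81

Answer: 0 81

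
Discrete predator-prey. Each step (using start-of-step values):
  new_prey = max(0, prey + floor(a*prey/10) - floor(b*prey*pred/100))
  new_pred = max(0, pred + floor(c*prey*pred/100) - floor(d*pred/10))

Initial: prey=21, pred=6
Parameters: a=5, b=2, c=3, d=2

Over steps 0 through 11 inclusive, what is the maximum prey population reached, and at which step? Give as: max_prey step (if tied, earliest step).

Answer: 48 3

Derivation:
Step 1: prey: 21+10-2=29; pred: 6+3-1=8
Step 2: prey: 29+14-4=39; pred: 8+6-1=13
Step 3: prey: 39+19-10=48; pred: 13+15-2=26
Step 4: prey: 48+24-24=48; pred: 26+37-5=58
Step 5: prey: 48+24-55=17; pred: 58+83-11=130
Step 6: prey: 17+8-44=0; pred: 130+66-26=170
Step 7: prey: 0+0-0=0; pred: 170+0-34=136
Step 8: prey: 0+0-0=0; pred: 136+0-27=109
Step 9: prey: 0+0-0=0; pred: 109+0-21=88
Step 10: prey: 0+0-0=0; pred: 88+0-17=71
Step 11: prey: 0+0-0=0; pred: 71+0-14=57
Max prey = 48 at step 3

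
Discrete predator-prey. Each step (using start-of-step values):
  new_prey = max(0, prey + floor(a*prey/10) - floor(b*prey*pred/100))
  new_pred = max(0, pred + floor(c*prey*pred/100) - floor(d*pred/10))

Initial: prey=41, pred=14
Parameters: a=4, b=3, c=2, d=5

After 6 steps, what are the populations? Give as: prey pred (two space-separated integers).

Step 1: prey: 41+16-17=40; pred: 14+11-7=18
Step 2: prey: 40+16-21=35; pred: 18+14-9=23
Step 3: prey: 35+14-24=25; pred: 23+16-11=28
Step 4: prey: 25+10-21=14; pred: 28+14-14=28
Step 5: prey: 14+5-11=8; pred: 28+7-14=21
Step 6: prey: 8+3-5=6; pred: 21+3-10=14

Answer: 6 14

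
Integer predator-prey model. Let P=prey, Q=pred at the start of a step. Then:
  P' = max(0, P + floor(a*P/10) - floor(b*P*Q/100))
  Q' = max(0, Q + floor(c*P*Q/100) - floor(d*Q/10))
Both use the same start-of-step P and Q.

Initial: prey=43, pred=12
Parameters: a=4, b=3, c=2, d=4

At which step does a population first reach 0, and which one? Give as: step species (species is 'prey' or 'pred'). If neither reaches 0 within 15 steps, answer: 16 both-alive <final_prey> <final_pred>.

Answer: 16 both-alive 1 2

Derivation:
Step 1: prey: 43+17-15=45; pred: 12+10-4=18
Step 2: prey: 45+18-24=39; pred: 18+16-7=27
Step 3: prey: 39+15-31=23; pred: 27+21-10=38
Step 4: prey: 23+9-26=6; pred: 38+17-15=40
Step 5: prey: 6+2-7=1; pred: 40+4-16=28
Step 6: prey: 1+0-0=1; pred: 28+0-11=17
Step 7: prey: 1+0-0=1; pred: 17+0-6=11
Step 8: prey: 1+0-0=1; pred: 11+0-4=7
Step 9: prey: 1+0-0=1; pred: 7+0-2=5
Step 10: prey: 1+0-0=1; pred: 5+0-2=3
Step 11: prey: 1+0-0=1; pred: 3+0-1=2
Step 12: prey: 1+0-0=1; pred: 2+0-0=2
Steps 13-15: state stable at prey=1, pred=2 (no change)
No extinction within 15 steps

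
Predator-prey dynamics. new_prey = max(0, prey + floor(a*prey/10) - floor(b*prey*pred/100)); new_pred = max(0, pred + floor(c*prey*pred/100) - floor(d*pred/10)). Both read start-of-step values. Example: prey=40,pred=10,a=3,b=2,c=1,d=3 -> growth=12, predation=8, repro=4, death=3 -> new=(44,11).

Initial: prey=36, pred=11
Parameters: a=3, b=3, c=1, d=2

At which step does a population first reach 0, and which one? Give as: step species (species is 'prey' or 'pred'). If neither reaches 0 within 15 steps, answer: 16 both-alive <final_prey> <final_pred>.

Answer: 16 both-alive 12 5

Derivation:
Step 1: prey: 36+10-11=35; pred: 11+3-2=12
Step 2: prey: 35+10-12=33; pred: 12+4-2=14
Step 3: prey: 33+9-13=29; pred: 14+4-2=16
Step 4: prey: 29+8-13=24; pred: 16+4-3=17
Step 5: prey: 24+7-12=19; pred: 17+4-3=18
Step 6: prey: 19+5-10=14; pred: 18+3-3=18
Step 7: prey: 14+4-7=11; pred: 18+2-3=17
Step 8: prey: 11+3-5=9; pred: 17+1-3=15
Step 9: prey: 9+2-4=7; pred: 15+1-3=13
Step 10: prey: 7+2-2=7; pred: 13+0-2=11
Step 11: prey: 7+2-2=7; pred: 11+0-2=9
Step 12: prey: 7+2-1=8; pred: 9+0-1=8
Step 13: prey: 8+2-1=9; pred: 8+0-1=7
Step 14: prey: 9+2-1=10; pred: 7+0-1=6
Step 15: prey: 10+3-1=12; pred: 6+0-1=5
No extinction within 15 steps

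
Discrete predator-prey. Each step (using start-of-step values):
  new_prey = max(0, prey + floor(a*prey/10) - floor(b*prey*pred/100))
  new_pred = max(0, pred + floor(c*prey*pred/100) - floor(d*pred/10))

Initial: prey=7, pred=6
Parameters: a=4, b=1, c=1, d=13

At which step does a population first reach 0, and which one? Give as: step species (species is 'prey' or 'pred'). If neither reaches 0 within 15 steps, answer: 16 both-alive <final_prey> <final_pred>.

Step 1: prey: 7+2-0=9; pred: 6+0-7=0
First extinction: pred at step 1

Answer: 1 pred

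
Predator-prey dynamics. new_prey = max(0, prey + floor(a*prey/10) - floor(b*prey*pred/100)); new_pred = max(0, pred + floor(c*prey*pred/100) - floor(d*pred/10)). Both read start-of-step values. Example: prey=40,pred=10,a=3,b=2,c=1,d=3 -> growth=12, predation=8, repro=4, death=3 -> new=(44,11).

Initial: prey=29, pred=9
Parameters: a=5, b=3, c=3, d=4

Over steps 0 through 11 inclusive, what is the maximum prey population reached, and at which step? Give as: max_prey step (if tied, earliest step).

Answer: 40 2

Derivation:
Step 1: prey: 29+14-7=36; pred: 9+7-3=13
Step 2: prey: 36+18-14=40; pred: 13+14-5=22
Step 3: prey: 40+20-26=34; pred: 22+26-8=40
Step 4: prey: 34+17-40=11; pred: 40+40-16=64
Step 5: prey: 11+5-21=0; pred: 64+21-25=60
Step 6: prey: 0+0-0=0; pred: 60+0-24=36
Step 7: prey: 0+0-0=0; pred: 36+0-14=22
Step 8: prey: 0+0-0=0; pred: 22+0-8=14
Step 9: prey: 0+0-0=0; pred: 14+0-5=9
Step 10: prey: 0+0-0=0; pred: 9+0-3=6
Step 11: prey: 0+0-0=0; pred: 6+0-2=4
Max prey = 40 at step 2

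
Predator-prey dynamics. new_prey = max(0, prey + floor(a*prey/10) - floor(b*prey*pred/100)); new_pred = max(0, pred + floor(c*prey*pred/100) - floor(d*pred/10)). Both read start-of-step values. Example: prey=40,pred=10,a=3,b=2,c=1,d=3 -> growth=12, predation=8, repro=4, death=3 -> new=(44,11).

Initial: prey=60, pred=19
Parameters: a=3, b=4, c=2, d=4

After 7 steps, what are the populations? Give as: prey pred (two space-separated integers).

Step 1: prey: 60+18-45=33; pred: 19+22-7=34
Step 2: prey: 33+9-44=0; pred: 34+22-13=43
Step 3: prey: 0+0-0=0; pred: 43+0-17=26
Step 4: prey: 0+0-0=0; pred: 26+0-10=16
Step 5: prey: 0+0-0=0; pred: 16+0-6=10
Step 6: prey: 0+0-0=0; pred: 10+0-4=6
Step 7: prey: 0+0-0=0; pred: 6+0-2=4

Answer: 0 4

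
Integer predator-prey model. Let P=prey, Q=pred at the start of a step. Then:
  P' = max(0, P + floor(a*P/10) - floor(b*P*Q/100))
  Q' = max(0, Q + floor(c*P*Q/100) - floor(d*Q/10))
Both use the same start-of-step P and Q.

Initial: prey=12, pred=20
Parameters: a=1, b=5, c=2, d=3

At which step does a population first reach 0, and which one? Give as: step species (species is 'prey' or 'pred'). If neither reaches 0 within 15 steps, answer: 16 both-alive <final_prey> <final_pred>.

Step 1: prey: 12+1-12=1; pred: 20+4-6=18
Step 2: prey: 1+0-0=1; pred: 18+0-5=13
Step 3: prey: 1+0-0=1; pred: 13+0-3=10
Step 4: prey: 1+0-0=1; pred: 10+0-3=7
Step 5: prey: 1+0-0=1; pred: 7+0-2=5
Step 6: prey: 1+0-0=1; pred: 5+0-1=4
Step 7: prey: 1+0-0=1; pred: 4+0-1=3
Step 8: prey: 1+0-0=1; pred: 3+0-0=3
Steps 9-15: state stable at prey=1, pred=3 (no change)
No extinction within 15 steps

Answer: 16 both-alive 1 3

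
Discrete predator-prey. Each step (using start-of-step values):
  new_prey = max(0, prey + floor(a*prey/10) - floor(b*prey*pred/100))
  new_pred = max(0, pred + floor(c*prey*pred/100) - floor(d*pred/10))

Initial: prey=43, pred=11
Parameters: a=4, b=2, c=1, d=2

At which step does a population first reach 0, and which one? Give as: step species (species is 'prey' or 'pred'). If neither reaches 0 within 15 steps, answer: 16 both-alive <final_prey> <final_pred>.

Answer: 16 both-alive 1 12

Derivation:
Step 1: prey: 43+17-9=51; pred: 11+4-2=13
Step 2: prey: 51+20-13=58; pred: 13+6-2=17
Step 3: prey: 58+23-19=62; pred: 17+9-3=23
Step 4: prey: 62+24-28=58; pred: 23+14-4=33
Step 5: prey: 58+23-38=43; pred: 33+19-6=46
Step 6: prey: 43+17-39=21; pred: 46+19-9=56
Step 7: prey: 21+8-23=6; pred: 56+11-11=56
Step 8: prey: 6+2-6=2; pred: 56+3-11=48
Step 9: prey: 2+0-1=1; pred: 48+0-9=39
Step 10: prey: 1+0-0=1; pred: 39+0-7=32
Step 11: prey: 1+0-0=1; pred: 32+0-6=26
Step 12: prey: 1+0-0=1; pred: 26+0-5=21
Step 13: prey: 1+0-0=1; pred: 21+0-4=17
Step 14: prey: 1+0-0=1; pred: 17+0-3=14
Step 15: prey: 1+0-0=1; pred: 14+0-2=12
No extinction within 15 steps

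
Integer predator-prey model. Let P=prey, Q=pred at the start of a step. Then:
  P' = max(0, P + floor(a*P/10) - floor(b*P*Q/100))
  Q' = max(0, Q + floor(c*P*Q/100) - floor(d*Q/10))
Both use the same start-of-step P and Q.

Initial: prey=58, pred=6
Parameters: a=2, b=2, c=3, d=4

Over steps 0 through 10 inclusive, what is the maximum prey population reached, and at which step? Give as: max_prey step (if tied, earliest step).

Answer: 63 1

Derivation:
Step 1: prey: 58+11-6=63; pred: 6+10-2=14
Step 2: prey: 63+12-17=58; pred: 14+26-5=35
Step 3: prey: 58+11-40=29; pred: 35+60-14=81
Step 4: prey: 29+5-46=0; pred: 81+70-32=119
Step 5: prey: 0+0-0=0; pred: 119+0-47=72
Step 6: prey: 0+0-0=0; pred: 72+0-28=44
Step 7: prey: 0+0-0=0; pred: 44+0-17=27
Step 8: prey: 0+0-0=0; pred: 27+0-10=17
Step 9: prey: 0+0-0=0; pred: 17+0-6=11
Step 10: prey: 0+0-0=0; pred: 11+0-4=7
Max prey = 63 at step 1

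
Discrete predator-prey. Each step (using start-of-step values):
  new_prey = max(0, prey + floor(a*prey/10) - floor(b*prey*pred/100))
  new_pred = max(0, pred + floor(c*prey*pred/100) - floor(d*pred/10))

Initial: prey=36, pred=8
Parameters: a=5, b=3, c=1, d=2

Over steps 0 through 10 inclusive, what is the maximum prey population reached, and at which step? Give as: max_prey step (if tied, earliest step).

Step 1: prey: 36+18-8=46; pred: 8+2-1=9
Step 2: prey: 46+23-12=57; pred: 9+4-1=12
Step 3: prey: 57+28-20=65; pred: 12+6-2=16
Step 4: prey: 65+32-31=66; pred: 16+10-3=23
Step 5: prey: 66+33-45=54; pred: 23+15-4=34
Step 6: prey: 54+27-55=26; pred: 34+18-6=46
Step 7: prey: 26+13-35=4; pred: 46+11-9=48
Step 8: prey: 4+2-5=1; pred: 48+1-9=40
Step 9: prey: 1+0-1=0; pred: 40+0-8=32
Step 10: prey: 0+0-0=0; pred: 32+0-6=26
Max prey = 66 at step 4

Answer: 66 4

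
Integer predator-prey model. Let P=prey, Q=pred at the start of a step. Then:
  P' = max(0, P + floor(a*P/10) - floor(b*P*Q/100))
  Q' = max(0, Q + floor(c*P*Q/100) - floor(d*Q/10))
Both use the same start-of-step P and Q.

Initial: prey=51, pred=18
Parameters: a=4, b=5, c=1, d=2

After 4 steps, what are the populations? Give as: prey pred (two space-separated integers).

Answer: 0 18

Derivation:
Step 1: prey: 51+20-45=26; pred: 18+9-3=24
Step 2: prey: 26+10-31=5; pred: 24+6-4=26
Step 3: prey: 5+2-6=1; pred: 26+1-5=22
Step 4: prey: 1+0-1=0; pred: 22+0-4=18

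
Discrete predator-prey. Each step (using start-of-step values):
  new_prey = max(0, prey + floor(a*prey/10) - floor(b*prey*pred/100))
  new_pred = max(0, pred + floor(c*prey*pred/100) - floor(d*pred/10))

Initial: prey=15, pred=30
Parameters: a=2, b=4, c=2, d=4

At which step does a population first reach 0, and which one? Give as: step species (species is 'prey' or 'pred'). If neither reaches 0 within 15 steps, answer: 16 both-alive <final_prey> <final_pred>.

Step 1: prey: 15+3-18=0; pred: 30+9-12=27
First extinction: prey at step 1

Answer: 1 prey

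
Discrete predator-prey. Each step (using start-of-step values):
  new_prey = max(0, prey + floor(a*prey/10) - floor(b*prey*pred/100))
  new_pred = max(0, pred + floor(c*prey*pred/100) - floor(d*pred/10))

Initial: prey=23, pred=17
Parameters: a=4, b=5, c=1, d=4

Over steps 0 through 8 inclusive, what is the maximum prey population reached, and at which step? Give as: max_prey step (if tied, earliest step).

Step 1: prey: 23+9-19=13; pred: 17+3-6=14
Step 2: prey: 13+5-9=9; pred: 14+1-5=10
Step 3: prey: 9+3-4=8; pred: 10+0-4=6
Step 4: prey: 8+3-2=9; pred: 6+0-2=4
Step 5: prey: 9+3-1=11; pred: 4+0-1=3
Step 6: prey: 11+4-1=14; pred: 3+0-1=2
Step 7: prey: 14+5-1=18; pred: 2+0-0=2
Step 8: prey: 18+7-1=24; pred: 2+0-0=2
Max prey = 24 at step 8

Answer: 24 8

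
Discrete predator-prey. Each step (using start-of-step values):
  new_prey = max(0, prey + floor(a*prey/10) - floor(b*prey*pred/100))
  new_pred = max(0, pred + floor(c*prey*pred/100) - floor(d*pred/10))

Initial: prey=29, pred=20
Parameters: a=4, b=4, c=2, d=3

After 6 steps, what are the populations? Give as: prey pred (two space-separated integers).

Step 1: prey: 29+11-23=17; pred: 20+11-6=25
Step 2: prey: 17+6-17=6; pred: 25+8-7=26
Step 3: prey: 6+2-6=2; pred: 26+3-7=22
Step 4: prey: 2+0-1=1; pred: 22+0-6=16
Step 5: prey: 1+0-0=1; pred: 16+0-4=12
Step 6: prey: 1+0-0=1; pred: 12+0-3=9

Answer: 1 9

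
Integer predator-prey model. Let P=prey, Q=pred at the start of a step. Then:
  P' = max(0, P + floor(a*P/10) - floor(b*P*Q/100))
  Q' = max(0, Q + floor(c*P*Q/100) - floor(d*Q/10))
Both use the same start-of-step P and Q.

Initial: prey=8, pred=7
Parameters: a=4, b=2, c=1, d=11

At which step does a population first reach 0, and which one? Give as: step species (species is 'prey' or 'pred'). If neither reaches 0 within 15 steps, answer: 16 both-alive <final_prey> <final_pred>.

Step 1: prey: 8+3-1=10; pred: 7+0-7=0
First extinction: pred at step 1

Answer: 1 pred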